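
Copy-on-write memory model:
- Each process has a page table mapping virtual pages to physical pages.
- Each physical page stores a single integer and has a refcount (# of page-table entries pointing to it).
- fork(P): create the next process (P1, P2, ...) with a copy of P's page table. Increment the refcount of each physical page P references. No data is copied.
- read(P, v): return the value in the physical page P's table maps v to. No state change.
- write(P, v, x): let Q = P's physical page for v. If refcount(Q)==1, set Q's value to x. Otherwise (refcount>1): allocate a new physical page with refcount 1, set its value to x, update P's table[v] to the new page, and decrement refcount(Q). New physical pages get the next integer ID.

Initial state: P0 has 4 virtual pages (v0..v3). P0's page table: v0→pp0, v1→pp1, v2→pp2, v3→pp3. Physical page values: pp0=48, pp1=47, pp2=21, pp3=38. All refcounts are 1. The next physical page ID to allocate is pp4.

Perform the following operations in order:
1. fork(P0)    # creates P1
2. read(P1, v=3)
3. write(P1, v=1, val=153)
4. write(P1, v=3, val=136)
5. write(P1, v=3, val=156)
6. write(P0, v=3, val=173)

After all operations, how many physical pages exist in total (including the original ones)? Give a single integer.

Op 1: fork(P0) -> P1. 4 ppages; refcounts: pp0:2 pp1:2 pp2:2 pp3:2
Op 2: read(P1, v3) -> 38. No state change.
Op 3: write(P1, v1, 153). refcount(pp1)=2>1 -> COPY to pp4. 5 ppages; refcounts: pp0:2 pp1:1 pp2:2 pp3:2 pp4:1
Op 4: write(P1, v3, 136). refcount(pp3)=2>1 -> COPY to pp5. 6 ppages; refcounts: pp0:2 pp1:1 pp2:2 pp3:1 pp4:1 pp5:1
Op 5: write(P1, v3, 156). refcount(pp5)=1 -> write in place. 6 ppages; refcounts: pp0:2 pp1:1 pp2:2 pp3:1 pp4:1 pp5:1
Op 6: write(P0, v3, 173). refcount(pp3)=1 -> write in place. 6 ppages; refcounts: pp0:2 pp1:1 pp2:2 pp3:1 pp4:1 pp5:1

Answer: 6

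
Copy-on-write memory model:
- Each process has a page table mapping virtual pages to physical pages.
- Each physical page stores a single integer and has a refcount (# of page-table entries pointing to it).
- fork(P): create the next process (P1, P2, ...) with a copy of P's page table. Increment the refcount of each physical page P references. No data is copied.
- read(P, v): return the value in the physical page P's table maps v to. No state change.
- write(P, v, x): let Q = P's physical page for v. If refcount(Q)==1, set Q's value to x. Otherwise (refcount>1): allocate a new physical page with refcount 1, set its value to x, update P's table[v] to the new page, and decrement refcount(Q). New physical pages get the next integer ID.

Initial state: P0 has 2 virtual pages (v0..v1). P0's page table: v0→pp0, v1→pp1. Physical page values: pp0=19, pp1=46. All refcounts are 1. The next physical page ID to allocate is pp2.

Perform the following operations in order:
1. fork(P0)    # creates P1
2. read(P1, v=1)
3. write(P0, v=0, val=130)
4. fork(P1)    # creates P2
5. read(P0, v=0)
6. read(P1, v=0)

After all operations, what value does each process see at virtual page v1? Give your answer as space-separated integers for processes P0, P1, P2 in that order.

Op 1: fork(P0) -> P1. 2 ppages; refcounts: pp0:2 pp1:2
Op 2: read(P1, v1) -> 46. No state change.
Op 3: write(P0, v0, 130). refcount(pp0)=2>1 -> COPY to pp2. 3 ppages; refcounts: pp0:1 pp1:2 pp2:1
Op 4: fork(P1) -> P2. 3 ppages; refcounts: pp0:2 pp1:3 pp2:1
Op 5: read(P0, v0) -> 130. No state change.
Op 6: read(P1, v0) -> 19. No state change.
P0: v1 -> pp1 = 46
P1: v1 -> pp1 = 46
P2: v1 -> pp1 = 46

Answer: 46 46 46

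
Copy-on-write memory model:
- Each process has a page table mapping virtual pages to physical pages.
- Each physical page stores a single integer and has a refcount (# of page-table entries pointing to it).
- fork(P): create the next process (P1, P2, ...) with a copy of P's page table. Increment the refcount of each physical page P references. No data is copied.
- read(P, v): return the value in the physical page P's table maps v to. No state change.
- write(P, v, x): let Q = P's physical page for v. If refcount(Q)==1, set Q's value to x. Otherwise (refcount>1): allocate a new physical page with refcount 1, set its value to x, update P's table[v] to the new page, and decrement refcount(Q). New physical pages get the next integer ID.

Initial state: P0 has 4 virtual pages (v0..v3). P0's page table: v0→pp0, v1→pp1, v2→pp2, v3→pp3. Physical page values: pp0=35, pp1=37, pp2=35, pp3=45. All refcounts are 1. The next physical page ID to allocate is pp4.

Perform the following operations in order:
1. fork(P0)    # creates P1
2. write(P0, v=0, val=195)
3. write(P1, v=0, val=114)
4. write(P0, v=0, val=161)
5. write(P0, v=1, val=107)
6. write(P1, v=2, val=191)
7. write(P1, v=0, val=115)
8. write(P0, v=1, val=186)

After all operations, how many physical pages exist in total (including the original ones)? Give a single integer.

Op 1: fork(P0) -> P1. 4 ppages; refcounts: pp0:2 pp1:2 pp2:2 pp3:2
Op 2: write(P0, v0, 195). refcount(pp0)=2>1 -> COPY to pp4. 5 ppages; refcounts: pp0:1 pp1:2 pp2:2 pp3:2 pp4:1
Op 3: write(P1, v0, 114). refcount(pp0)=1 -> write in place. 5 ppages; refcounts: pp0:1 pp1:2 pp2:2 pp3:2 pp4:1
Op 4: write(P0, v0, 161). refcount(pp4)=1 -> write in place. 5 ppages; refcounts: pp0:1 pp1:2 pp2:2 pp3:2 pp4:1
Op 5: write(P0, v1, 107). refcount(pp1)=2>1 -> COPY to pp5. 6 ppages; refcounts: pp0:1 pp1:1 pp2:2 pp3:2 pp4:1 pp5:1
Op 6: write(P1, v2, 191). refcount(pp2)=2>1 -> COPY to pp6. 7 ppages; refcounts: pp0:1 pp1:1 pp2:1 pp3:2 pp4:1 pp5:1 pp6:1
Op 7: write(P1, v0, 115). refcount(pp0)=1 -> write in place. 7 ppages; refcounts: pp0:1 pp1:1 pp2:1 pp3:2 pp4:1 pp5:1 pp6:1
Op 8: write(P0, v1, 186). refcount(pp5)=1 -> write in place. 7 ppages; refcounts: pp0:1 pp1:1 pp2:1 pp3:2 pp4:1 pp5:1 pp6:1

Answer: 7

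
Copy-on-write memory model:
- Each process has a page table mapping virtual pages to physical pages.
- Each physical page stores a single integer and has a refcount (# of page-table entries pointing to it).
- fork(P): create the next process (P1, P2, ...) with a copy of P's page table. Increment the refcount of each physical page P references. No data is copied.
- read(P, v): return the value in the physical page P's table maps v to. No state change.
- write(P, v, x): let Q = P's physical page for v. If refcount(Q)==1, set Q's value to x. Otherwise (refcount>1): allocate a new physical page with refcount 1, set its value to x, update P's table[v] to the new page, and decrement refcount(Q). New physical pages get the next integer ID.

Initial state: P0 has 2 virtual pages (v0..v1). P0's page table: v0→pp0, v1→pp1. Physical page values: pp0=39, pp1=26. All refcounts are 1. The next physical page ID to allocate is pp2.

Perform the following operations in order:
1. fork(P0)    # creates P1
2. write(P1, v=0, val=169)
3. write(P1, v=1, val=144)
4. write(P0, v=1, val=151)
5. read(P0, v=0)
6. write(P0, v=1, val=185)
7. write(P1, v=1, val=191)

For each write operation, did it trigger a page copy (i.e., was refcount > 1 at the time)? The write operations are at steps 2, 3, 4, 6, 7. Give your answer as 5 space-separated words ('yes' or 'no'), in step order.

Op 1: fork(P0) -> P1. 2 ppages; refcounts: pp0:2 pp1:2
Op 2: write(P1, v0, 169). refcount(pp0)=2>1 -> COPY to pp2. 3 ppages; refcounts: pp0:1 pp1:2 pp2:1
Op 3: write(P1, v1, 144). refcount(pp1)=2>1 -> COPY to pp3. 4 ppages; refcounts: pp0:1 pp1:1 pp2:1 pp3:1
Op 4: write(P0, v1, 151). refcount(pp1)=1 -> write in place. 4 ppages; refcounts: pp0:1 pp1:1 pp2:1 pp3:1
Op 5: read(P0, v0) -> 39. No state change.
Op 6: write(P0, v1, 185). refcount(pp1)=1 -> write in place. 4 ppages; refcounts: pp0:1 pp1:1 pp2:1 pp3:1
Op 7: write(P1, v1, 191). refcount(pp3)=1 -> write in place. 4 ppages; refcounts: pp0:1 pp1:1 pp2:1 pp3:1

yes yes no no no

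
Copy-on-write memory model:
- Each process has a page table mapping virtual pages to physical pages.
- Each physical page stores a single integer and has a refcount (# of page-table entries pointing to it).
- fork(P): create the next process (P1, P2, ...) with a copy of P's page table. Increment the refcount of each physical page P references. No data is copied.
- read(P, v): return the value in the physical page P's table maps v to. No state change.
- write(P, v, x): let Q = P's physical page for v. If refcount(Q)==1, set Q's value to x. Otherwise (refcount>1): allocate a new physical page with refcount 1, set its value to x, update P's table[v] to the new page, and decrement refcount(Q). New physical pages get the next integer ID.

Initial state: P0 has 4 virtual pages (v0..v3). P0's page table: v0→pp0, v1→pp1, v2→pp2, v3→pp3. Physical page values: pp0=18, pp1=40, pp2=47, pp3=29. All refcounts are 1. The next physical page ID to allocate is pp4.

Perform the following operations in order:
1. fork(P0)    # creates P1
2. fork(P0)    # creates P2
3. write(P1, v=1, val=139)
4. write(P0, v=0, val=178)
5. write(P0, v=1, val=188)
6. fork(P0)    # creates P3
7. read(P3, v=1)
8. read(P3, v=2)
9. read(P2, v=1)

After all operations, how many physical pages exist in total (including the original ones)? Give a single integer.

Op 1: fork(P0) -> P1. 4 ppages; refcounts: pp0:2 pp1:2 pp2:2 pp3:2
Op 2: fork(P0) -> P2. 4 ppages; refcounts: pp0:3 pp1:3 pp2:3 pp3:3
Op 3: write(P1, v1, 139). refcount(pp1)=3>1 -> COPY to pp4. 5 ppages; refcounts: pp0:3 pp1:2 pp2:3 pp3:3 pp4:1
Op 4: write(P0, v0, 178). refcount(pp0)=3>1 -> COPY to pp5. 6 ppages; refcounts: pp0:2 pp1:2 pp2:3 pp3:3 pp4:1 pp5:1
Op 5: write(P0, v1, 188). refcount(pp1)=2>1 -> COPY to pp6. 7 ppages; refcounts: pp0:2 pp1:1 pp2:3 pp3:3 pp4:1 pp5:1 pp6:1
Op 6: fork(P0) -> P3. 7 ppages; refcounts: pp0:2 pp1:1 pp2:4 pp3:4 pp4:1 pp5:2 pp6:2
Op 7: read(P3, v1) -> 188. No state change.
Op 8: read(P3, v2) -> 47. No state change.
Op 9: read(P2, v1) -> 40. No state change.

Answer: 7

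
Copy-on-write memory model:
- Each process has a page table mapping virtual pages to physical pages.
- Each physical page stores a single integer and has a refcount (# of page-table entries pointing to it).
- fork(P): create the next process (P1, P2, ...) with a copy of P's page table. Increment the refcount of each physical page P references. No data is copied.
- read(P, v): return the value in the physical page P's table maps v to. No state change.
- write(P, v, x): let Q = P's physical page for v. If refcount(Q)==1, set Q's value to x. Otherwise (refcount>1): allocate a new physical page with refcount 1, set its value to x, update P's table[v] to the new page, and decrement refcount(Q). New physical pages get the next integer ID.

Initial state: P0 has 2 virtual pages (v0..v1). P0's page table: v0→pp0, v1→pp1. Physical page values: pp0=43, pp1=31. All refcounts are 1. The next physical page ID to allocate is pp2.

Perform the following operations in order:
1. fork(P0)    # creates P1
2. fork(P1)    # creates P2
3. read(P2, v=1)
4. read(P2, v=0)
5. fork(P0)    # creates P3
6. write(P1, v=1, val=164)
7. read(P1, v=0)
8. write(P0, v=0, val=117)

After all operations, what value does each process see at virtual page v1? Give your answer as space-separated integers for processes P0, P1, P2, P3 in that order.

Op 1: fork(P0) -> P1. 2 ppages; refcounts: pp0:2 pp1:2
Op 2: fork(P1) -> P2. 2 ppages; refcounts: pp0:3 pp1:3
Op 3: read(P2, v1) -> 31. No state change.
Op 4: read(P2, v0) -> 43. No state change.
Op 5: fork(P0) -> P3. 2 ppages; refcounts: pp0:4 pp1:4
Op 6: write(P1, v1, 164). refcount(pp1)=4>1 -> COPY to pp2. 3 ppages; refcounts: pp0:4 pp1:3 pp2:1
Op 7: read(P1, v0) -> 43. No state change.
Op 8: write(P0, v0, 117). refcount(pp0)=4>1 -> COPY to pp3. 4 ppages; refcounts: pp0:3 pp1:3 pp2:1 pp3:1
P0: v1 -> pp1 = 31
P1: v1 -> pp2 = 164
P2: v1 -> pp1 = 31
P3: v1 -> pp1 = 31

Answer: 31 164 31 31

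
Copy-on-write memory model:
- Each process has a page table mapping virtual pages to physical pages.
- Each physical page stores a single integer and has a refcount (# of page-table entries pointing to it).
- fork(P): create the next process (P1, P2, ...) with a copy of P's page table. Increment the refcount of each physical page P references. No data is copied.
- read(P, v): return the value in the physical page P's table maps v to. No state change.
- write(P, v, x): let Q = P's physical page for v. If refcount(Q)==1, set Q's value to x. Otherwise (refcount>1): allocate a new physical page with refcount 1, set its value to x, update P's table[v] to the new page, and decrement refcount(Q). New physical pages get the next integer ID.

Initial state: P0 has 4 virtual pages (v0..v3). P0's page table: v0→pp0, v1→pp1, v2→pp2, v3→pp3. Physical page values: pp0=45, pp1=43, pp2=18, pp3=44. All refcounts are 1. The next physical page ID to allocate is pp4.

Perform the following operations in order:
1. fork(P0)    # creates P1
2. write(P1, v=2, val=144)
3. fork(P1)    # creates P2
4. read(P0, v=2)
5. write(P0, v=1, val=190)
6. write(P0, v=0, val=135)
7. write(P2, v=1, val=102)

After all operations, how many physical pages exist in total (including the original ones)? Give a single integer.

Answer: 8

Derivation:
Op 1: fork(P0) -> P1. 4 ppages; refcounts: pp0:2 pp1:2 pp2:2 pp3:2
Op 2: write(P1, v2, 144). refcount(pp2)=2>1 -> COPY to pp4. 5 ppages; refcounts: pp0:2 pp1:2 pp2:1 pp3:2 pp4:1
Op 3: fork(P1) -> P2. 5 ppages; refcounts: pp0:3 pp1:3 pp2:1 pp3:3 pp4:2
Op 4: read(P0, v2) -> 18. No state change.
Op 5: write(P0, v1, 190). refcount(pp1)=3>1 -> COPY to pp5. 6 ppages; refcounts: pp0:3 pp1:2 pp2:1 pp3:3 pp4:2 pp5:1
Op 6: write(P0, v0, 135). refcount(pp0)=3>1 -> COPY to pp6. 7 ppages; refcounts: pp0:2 pp1:2 pp2:1 pp3:3 pp4:2 pp5:1 pp6:1
Op 7: write(P2, v1, 102). refcount(pp1)=2>1 -> COPY to pp7. 8 ppages; refcounts: pp0:2 pp1:1 pp2:1 pp3:3 pp4:2 pp5:1 pp6:1 pp7:1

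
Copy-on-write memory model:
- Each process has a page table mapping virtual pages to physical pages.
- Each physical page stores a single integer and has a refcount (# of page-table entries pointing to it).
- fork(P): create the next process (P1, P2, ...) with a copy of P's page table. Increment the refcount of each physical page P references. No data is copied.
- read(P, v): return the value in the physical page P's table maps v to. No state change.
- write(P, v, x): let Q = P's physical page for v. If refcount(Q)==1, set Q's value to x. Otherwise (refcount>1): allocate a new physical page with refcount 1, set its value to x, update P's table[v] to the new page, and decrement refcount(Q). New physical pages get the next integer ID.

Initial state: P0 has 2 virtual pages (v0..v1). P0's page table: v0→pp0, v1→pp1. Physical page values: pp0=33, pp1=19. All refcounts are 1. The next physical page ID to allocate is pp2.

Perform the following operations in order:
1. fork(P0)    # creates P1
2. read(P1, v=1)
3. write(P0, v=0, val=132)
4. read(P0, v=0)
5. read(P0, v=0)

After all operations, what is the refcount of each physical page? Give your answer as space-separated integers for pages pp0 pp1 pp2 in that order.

Answer: 1 2 1

Derivation:
Op 1: fork(P0) -> P1. 2 ppages; refcounts: pp0:2 pp1:2
Op 2: read(P1, v1) -> 19. No state change.
Op 3: write(P0, v0, 132). refcount(pp0)=2>1 -> COPY to pp2. 3 ppages; refcounts: pp0:1 pp1:2 pp2:1
Op 4: read(P0, v0) -> 132. No state change.
Op 5: read(P0, v0) -> 132. No state change.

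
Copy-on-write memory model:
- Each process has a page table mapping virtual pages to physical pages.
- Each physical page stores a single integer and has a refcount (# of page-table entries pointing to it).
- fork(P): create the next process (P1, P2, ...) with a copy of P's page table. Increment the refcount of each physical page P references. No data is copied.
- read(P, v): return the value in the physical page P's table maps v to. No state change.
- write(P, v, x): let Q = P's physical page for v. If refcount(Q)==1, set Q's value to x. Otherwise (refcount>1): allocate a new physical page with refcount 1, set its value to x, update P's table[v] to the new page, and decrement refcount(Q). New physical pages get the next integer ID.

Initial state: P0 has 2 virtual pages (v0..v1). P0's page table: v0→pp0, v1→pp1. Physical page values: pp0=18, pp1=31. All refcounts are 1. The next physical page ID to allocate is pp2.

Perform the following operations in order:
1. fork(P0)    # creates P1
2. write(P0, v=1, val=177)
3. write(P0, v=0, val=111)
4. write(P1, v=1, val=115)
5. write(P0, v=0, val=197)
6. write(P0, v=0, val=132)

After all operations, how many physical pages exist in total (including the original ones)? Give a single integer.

Answer: 4

Derivation:
Op 1: fork(P0) -> P1. 2 ppages; refcounts: pp0:2 pp1:2
Op 2: write(P0, v1, 177). refcount(pp1)=2>1 -> COPY to pp2. 3 ppages; refcounts: pp0:2 pp1:1 pp2:1
Op 3: write(P0, v0, 111). refcount(pp0)=2>1 -> COPY to pp3. 4 ppages; refcounts: pp0:1 pp1:1 pp2:1 pp3:1
Op 4: write(P1, v1, 115). refcount(pp1)=1 -> write in place. 4 ppages; refcounts: pp0:1 pp1:1 pp2:1 pp3:1
Op 5: write(P0, v0, 197). refcount(pp3)=1 -> write in place. 4 ppages; refcounts: pp0:1 pp1:1 pp2:1 pp3:1
Op 6: write(P0, v0, 132). refcount(pp3)=1 -> write in place. 4 ppages; refcounts: pp0:1 pp1:1 pp2:1 pp3:1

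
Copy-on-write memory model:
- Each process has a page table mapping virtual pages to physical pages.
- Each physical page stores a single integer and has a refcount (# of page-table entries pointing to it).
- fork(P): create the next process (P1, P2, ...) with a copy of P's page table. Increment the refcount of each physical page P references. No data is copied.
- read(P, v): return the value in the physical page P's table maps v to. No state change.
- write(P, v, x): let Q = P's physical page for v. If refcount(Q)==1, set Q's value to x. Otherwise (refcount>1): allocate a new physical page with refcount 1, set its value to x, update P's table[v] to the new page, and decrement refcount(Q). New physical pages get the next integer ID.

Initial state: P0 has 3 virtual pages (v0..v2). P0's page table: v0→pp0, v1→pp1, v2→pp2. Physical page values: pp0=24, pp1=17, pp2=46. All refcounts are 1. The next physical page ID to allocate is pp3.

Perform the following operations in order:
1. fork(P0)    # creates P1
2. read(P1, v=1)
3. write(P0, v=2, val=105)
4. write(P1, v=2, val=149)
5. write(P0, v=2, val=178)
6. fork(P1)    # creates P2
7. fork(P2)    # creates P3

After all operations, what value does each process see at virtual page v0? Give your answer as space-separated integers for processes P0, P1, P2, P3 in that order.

Answer: 24 24 24 24

Derivation:
Op 1: fork(P0) -> P1. 3 ppages; refcounts: pp0:2 pp1:2 pp2:2
Op 2: read(P1, v1) -> 17. No state change.
Op 3: write(P0, v2, 105). refcount(pp2)=2>1 -> COPY to pp3. 4 ppages; refcounts: pp0:2 pp1:2 pp2:1 pp3:1
Op 4: write(P1, v2, 149). refcount(pp2)=1 -> write in place. 4 ppages; refcounts: pp0:2 pp1:2 pp2:1 pp3:1
Op 5: write(P0, v2, 178). refcount(pp3)=1 -> write in place. 4 ppages; refcounts: pp0:2 pp1:2 pp2:1 pp3:1
Op 6: fork(P1) -> P2. 4 ppages; refcounts: pp0:3 pp1:3 pp2:2 pp3:1
Op 7: fork(P2) -> P3. 4 ppages; refcounts: pp0:4 pp1:4 pp2:3 pp3:1
P0: v0 -> pp0 = 24
P1: v0 -> pp0 = 24
P2: v0 -> pp0 = 24
P3: v0 -> pp0 = 24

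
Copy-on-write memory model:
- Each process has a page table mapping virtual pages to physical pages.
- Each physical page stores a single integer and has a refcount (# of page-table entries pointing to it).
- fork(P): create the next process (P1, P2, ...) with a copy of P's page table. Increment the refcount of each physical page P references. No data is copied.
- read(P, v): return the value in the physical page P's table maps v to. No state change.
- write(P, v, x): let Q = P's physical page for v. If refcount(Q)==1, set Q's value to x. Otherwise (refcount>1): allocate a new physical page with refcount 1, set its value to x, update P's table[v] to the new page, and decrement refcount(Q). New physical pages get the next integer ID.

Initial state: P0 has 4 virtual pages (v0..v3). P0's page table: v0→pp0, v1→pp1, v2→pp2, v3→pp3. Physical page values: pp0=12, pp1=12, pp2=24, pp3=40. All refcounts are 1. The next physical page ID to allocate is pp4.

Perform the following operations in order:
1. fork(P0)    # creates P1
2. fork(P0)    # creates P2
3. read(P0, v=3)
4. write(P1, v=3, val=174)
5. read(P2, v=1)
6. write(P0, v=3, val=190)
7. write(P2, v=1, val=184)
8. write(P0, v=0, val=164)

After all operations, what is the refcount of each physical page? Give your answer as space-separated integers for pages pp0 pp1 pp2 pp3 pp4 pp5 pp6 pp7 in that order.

Op 1: fork(P0) -> P1. 4 ppages; refcounts: pp0:2 pp1:2 pp2:2 pp3:2
Op 2: fork(P0) -> P2. 4 ppages; refcounts: pp0:3 pp1:3 pp2:3 pp3:3
Op 3: read(P0, v3) -> 40. No state change.
Op 4: write(P1, v3, 174). refcount(pp3)=3>1 -> COPY to pp4. 5 ppages; refcounts: pp0:3 pp1:3 pp2:3 pp3:2 pp4:1
Op 5: read(P2, v1) -> 12. No state change.
Op 6: write(P0, v3, 190). refcount(pp3)=2>1 -> COPY to pp5. 6 ppages; refcounts: pp0:3 pp1:3 pp2:3 pp3:1 pp4:1 pp5:1
Op 7: write(P2, v1, 184). refcount(pp1)=3>1 -> COPY to pp6. 7 ppages; refcounts: pp0:3 pp1:2 pp2:3 pp3:1 pp4:1 pp5:1 pp6:1
Op 8: write(P0, v0, 164). refcount(pp0)=3>1 -> COPY to pp7. 8 ppages; refcounts: pp0:2 pp1:2 pp2:3 pp3:1 pp4:1 pp5:1 pp6:1 pp7:1

Answer: 2 2 3 1 1 1 1 1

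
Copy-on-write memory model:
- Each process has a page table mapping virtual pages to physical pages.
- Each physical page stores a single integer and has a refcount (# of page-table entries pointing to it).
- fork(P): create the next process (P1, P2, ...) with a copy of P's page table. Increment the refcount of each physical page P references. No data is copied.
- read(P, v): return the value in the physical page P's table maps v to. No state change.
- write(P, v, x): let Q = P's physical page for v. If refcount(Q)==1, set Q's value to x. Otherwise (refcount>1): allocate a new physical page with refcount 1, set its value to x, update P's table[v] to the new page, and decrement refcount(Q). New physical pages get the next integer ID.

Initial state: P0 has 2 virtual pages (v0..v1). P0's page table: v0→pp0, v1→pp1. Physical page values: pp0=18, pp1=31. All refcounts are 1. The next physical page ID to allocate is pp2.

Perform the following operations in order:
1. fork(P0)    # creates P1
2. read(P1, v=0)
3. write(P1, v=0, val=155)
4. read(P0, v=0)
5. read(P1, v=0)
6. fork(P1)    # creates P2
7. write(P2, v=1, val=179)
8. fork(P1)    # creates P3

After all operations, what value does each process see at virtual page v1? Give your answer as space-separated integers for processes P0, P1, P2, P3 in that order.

Answer: 31 31 179 31

Derivation:
Op 1: fork(P0) -> P1. 2 ppages; refcounts: pp0:2 pp1:2
Op 2: read(P1, v0) -> 18. No state change.
Op 3: write(P1, v0, 155). refcount(pp0)=2>1 -> COPY to pp2. 3 ppages; refcounts: pp0:1 pp1:2 pp2:1
Op 4: read(P0, v0) -> 18. No state change.
Op 5: read(P1, v0) -> 155. No state change.
Op 6: fork(P1) -> P2. 3 ppages; refcounts: pp0:1 pp1:3 pp2:2
Op 7: write(P2, v1, 179). refcount(pp1)=3>1 -> COPY to pp3. 4 ppages; refcounts: pp0:1 pp1:2 pp2:2 pp3:1
Op 8: fork(P1) -> P3. 4 ppages; refcounts: pp0:1 pp1:3 pp2:3 pp3:1
P0: v1 -> pp1 = 31
P1: v1 -> pp1 = 31
P2: v1 -> pp3 = 179
P3: v1 -> pp1 = 31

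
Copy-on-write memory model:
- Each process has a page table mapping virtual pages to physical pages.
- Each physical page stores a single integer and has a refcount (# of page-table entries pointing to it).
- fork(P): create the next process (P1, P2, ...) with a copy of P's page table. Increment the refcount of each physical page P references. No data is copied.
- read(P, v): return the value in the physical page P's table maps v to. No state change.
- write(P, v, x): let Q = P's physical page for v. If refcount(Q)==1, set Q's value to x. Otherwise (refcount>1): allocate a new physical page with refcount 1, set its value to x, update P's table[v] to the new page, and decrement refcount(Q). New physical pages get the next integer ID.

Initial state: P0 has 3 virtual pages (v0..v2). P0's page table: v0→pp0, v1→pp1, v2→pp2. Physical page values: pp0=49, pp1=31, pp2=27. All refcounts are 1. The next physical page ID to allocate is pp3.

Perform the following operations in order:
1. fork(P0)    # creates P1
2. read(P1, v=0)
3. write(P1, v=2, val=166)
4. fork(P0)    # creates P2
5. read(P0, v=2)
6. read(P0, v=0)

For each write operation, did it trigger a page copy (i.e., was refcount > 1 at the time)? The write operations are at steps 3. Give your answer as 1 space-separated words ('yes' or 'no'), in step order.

Op 1: fork(P0) -> P1. 3 ppages; refcounts: pp0:2 pp1:2 pp2:2
Op 2: read(P1, v0) -> 49. No state change.
Op 3: write(P1, v2, 166). refcount(pp2)=2>1 -> COPY to pp3. 4 ppages; refcounts: pp0:2 pp1:2 pp2:1 pp3:1
Op 4: fork(P0) -> P2. 4 ppages; refcounts: pp0:3 pp1:3 pp2:2 pp3:1
Op 5: read(P0, v2) -> 27. No state change.
Op 6: read(P0, v0) -> 49. No state change.

yes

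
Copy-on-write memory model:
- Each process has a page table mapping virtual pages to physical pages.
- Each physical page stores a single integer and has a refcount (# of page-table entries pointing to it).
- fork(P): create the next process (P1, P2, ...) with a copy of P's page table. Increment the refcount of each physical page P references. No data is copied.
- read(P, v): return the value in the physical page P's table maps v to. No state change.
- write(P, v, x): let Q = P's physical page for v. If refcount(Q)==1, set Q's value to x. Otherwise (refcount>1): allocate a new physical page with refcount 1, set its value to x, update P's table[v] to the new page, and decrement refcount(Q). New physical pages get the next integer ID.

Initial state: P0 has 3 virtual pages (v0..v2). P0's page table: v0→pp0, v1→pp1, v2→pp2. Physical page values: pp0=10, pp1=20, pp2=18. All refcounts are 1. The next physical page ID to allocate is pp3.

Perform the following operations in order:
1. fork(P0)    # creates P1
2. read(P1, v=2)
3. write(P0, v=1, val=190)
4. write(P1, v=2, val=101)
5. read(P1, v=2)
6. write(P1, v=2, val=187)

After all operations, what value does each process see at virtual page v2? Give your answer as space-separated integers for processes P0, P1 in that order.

Op 1: fork(P0) -> P1. 3 ppages; refcounts: pp0:2 pp1:2 pp2:2
Op 2: read(P1, v2) -> 18. No state change.
Op 3: write(P0, v1, 190). refcount(pp1)=2>1 -> COPY to pp3. 4 ppages; refcounts: pp0:2 pp1:1 pp2:2 pp3:1
Op 4: write(P1, v2, 101). refcount(pp2)=2>1 -> COPY to pp4. 5 ppages; refcounts: pp0:2 pp1:1 pp2:1 pp3:1 pp4:1
Op 5: read(P1, v2) -> 101. No state change.
Op 6: write(P1, v2, 187). refcount(pp4)=1 -> write in place. 5 ppages; refcounts: pp0:2 pp1:1 pp2:1 pp3:1 pp4:1
P0: v2 -> pp2 = 18
P1: v2 -> pp4 = 187

Answer: 18 187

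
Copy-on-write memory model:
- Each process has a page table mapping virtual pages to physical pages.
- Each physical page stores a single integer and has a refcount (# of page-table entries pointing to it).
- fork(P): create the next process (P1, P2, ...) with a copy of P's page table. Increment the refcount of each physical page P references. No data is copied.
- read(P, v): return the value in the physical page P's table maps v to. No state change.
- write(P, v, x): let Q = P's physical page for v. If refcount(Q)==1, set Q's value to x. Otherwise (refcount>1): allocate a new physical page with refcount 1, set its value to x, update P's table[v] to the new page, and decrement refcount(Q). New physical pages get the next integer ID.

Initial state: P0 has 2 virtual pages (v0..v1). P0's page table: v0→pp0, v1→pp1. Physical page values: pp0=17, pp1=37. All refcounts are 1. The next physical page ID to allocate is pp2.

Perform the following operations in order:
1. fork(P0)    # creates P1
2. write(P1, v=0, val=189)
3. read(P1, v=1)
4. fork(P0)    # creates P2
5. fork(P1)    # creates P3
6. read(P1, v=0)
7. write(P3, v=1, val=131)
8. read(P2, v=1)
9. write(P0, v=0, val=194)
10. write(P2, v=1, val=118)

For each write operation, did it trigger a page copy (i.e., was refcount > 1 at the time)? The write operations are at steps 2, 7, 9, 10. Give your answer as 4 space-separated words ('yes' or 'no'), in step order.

Op 1: fork(P0) -> P1. 2 ppages; refcounts: pp0:2 pp1:2
Op 2: write(P1, v0, 189). refcount(pp0)=2>1 -> COPY to pp2. 3 ppages; refcounts: pp0:1 pp1:2 pp2:1
Op 3: read(P1, v1) -> 37. No state change.
Op 4: fork(P0) -> P2. 3 ppages; refcounts: pp0:2 pp1:3 pp2:1
Op 5: fork(P1) -> P3. 3 ppages; refcounts: pp0:2 pp1:4 pp2:2
Op 6: read(P1, v0) -> 189. No state change.
Op 7: write(P3, v1, 131). refcount(pp1)=4>1 -> COPY to pp3. 4 ppages; refcounts: pp0:2 pp1:3 pp2:2 pp3:1
Op 8: read(P2, v1) -> 37. No state change.
Op 9: write(P0, v0, 194). refcount(pp0)=2>1 -> COPY to pp4. 5 ppages; refcounts: pp0:1 pp1:3 pp2:2 pp3:1 pp4:1
Op 10: write(P2, v1, 118). refcount(pp1)=3>1 -> COPY to pp5. 6 ppages; refcounts: pp0:1 pp1:2 pp2:2 pp3:1 pp4:1 pp5:1

yes yes yes yes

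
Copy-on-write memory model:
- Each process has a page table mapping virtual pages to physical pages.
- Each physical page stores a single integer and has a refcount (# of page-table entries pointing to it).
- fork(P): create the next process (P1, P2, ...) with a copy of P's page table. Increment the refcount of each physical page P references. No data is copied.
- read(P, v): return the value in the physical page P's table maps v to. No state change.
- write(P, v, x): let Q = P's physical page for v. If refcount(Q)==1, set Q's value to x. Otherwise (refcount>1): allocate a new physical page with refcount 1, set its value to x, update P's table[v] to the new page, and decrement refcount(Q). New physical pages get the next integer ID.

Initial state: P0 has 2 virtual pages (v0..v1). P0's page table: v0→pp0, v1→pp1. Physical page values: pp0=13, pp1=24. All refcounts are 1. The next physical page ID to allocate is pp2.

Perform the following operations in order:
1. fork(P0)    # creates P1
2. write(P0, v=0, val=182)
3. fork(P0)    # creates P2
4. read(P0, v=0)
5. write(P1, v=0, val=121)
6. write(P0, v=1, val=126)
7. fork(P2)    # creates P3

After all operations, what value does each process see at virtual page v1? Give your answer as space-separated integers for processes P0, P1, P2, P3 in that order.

Op 1: fork(P0) -> P1. 2 ppages; refcounts: pp0:2 pp1:2
Op 2: write(P0, v0, 182). refcount(pp0)=2>1 -> COPY to pp2. 3 ppages; refcounts: pp0:1 pp1:2 pp2:1
Op 3: fork(P0) -> P2. 3 ppages; refcounts: pp0:1 pp1:3 pp2:2
Op 4: read(P0, v0) -> 182. No state change.
Op 5: write(P1, v0, 121). refcount(pp0)=1 -> write in place. 3 ppages; refcounts: pp0:1 pp1:3 pp2:2
Op 6: write(P0, v1, 126). refcount(pp1)=3>1 -> COPY to pp3. 4 ppages; refcounts: pp0:1 pp1:2 pp2:2 pp3:1
Op 7: fork(P2) -> P3. 4 ppages; refcounts: pp0:1 pp1:3 pp2:3 pp3:1
P0: v1 -> pp3 = 126
P1: v1 -> pp1 = 24
P2: v1 -> pp1 = 24
P3: v1 -> pp1 = 24

Answer: 126 24 24 24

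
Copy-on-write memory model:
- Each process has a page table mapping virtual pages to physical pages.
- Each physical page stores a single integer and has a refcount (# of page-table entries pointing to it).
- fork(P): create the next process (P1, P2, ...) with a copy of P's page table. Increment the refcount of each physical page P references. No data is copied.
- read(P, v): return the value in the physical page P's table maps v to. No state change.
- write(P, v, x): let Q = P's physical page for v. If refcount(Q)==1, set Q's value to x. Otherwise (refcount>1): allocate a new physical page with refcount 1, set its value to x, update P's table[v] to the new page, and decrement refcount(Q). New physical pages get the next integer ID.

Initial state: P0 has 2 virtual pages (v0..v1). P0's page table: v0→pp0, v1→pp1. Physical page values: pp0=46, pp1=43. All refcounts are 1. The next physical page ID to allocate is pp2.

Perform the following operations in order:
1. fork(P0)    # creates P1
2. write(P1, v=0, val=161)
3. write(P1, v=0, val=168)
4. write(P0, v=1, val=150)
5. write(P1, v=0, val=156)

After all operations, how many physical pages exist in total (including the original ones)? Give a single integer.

Op 1: fork(P0) -> P1. 2 ppages; refcounts: pp0:2 pp1:2
Op 2: write(P1, v0, 161). refcount(pp0)=2>1 -> COPY to pp2. 3 ppages; refcounts: pp0:1 pp1:2 pp2:1
Op 3: write(P1, v0, 168). refcount(pp2)=1 -> write in place. 3 ppages; refcounts: pp0:1 pp1:2 pp2:1
Op 4: write(P0, v1, 150). refcount(pp1)=2>1 -> COPY to pp3. 4 ppages; refcounts: pp0:1 pp1:1 pp2:1 pp3:1
Op 5: write(P1, v0, 156). refcount(pp2)=1 -> write in place. 4 ppages; refcounts: pp0:1 pp1:1 pp2:1 pp3:1

Answer: 4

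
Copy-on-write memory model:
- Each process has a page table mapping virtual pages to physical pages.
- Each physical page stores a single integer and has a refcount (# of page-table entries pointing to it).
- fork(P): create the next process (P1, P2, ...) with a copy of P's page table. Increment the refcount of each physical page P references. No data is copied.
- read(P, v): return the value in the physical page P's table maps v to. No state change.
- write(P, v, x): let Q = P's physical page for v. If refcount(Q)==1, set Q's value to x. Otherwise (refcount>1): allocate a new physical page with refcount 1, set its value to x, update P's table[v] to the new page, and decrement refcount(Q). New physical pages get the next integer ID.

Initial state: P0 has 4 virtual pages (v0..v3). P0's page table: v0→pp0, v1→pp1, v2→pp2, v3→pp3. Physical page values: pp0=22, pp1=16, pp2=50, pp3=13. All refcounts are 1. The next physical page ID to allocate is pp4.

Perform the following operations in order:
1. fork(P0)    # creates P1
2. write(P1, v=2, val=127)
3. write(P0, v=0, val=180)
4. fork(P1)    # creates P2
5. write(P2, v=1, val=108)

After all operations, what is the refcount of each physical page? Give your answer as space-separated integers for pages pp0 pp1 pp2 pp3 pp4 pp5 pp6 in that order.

Op 1: fork(P0) -> P1. 4 ppages; refcounts: pp0:2 pp1:2 pp2:2 pp3:2
Op 2: write(P1, v2, 127). refcount(pp2)=2>1 -> COPY to pp4. 5 ppages; refcounts: pp0:2 pp1:2 pp2:1 pp3:2 pp4:1
Op 3: write(P0, v0, 180). refcount(pp0)=2>1 -> COPY to pp5. 6 ppages; refcounts: pp0:1 pp1:2 pp2:1 pp3:2 pp4:1 pp5:1
Op 4: fork(P1) -> P2. 6 ppages; refcounts: pp0:2 pp1:3 pp2:1 pp3:3 pp4:2 pp5:1
Op 5: write(P2, v1, 108). refcount(pp1)=3>1 -> COPY to pp6. 7 ppages; refcounts: pp0:2 pp1:2 pp2:1 pp3:3 pp4:2 pp5:1 pp6:1

Answer: 2 2 1 3 2 1 1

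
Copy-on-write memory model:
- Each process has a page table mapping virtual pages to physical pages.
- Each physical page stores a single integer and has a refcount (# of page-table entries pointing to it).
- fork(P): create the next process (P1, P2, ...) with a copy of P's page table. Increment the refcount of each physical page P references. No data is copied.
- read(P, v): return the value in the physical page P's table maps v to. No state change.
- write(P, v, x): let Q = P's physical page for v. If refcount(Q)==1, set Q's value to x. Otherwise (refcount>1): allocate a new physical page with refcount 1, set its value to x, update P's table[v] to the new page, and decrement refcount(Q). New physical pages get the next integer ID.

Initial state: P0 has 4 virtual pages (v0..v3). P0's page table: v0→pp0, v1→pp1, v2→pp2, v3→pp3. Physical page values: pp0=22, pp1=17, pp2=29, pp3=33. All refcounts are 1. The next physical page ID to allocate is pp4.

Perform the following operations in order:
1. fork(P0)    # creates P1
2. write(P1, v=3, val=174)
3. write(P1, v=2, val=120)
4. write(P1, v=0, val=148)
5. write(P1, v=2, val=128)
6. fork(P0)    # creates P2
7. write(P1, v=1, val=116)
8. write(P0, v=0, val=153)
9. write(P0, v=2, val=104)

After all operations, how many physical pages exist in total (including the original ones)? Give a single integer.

Answer: 10

Derivation:
Op 1: fork(P0) -> P1. 4 ppages; refcounts: pp0:2 pp1:2 pp2:2 pp3:2
Op 2: write(P1, v3, 174). refcount(pp3)=2>1 -> COPY to pp4. 5 ppages; refcounts: pp0:2 pp1:2 pp2:2 pp3:1 pp4:1
Op 3: write(P1, v2, 120). refcount(pp2)=2>1 -> COPY to pp5. 6 ppages; refcounts: pp0:2 pp1:2 pp2:1 pp3:1 pp4:1 pp5:1
Op 4: write(P1, v0, 148). refcount(pp0)=2>1 -> COPY to pp6. 7 ppages; refcounts: pp0:1 pp1:2 pp2:1 pp3:1 pp4:1 pp5:1 pp6:1
Op 5: write(P1, v2, 128). refcount(pp5)=1 -> write in place. 7 ppages; refcounts: pp0:1 pp1:2 pp2:1 pp3:1 pp4:1 pp5:1 pp6:1
Op 6: fork(P0) -> P2. 7 ppages; refcounts: pp0:2 pp1:3 pp2:2 pp3:2 pp4:1 pp5:1 pp6:1
Op 7: write(P1, v1, 116). refcount(pp1)=3>1 -> COPY to pp7. 8 ppages; refcounts: pp0:2 pp1:2 pp2:2 pp3:2 pp4:1 pp5:1 pp6:1 pp7:1
Op 8: write(P0, v0, 153). refcount(pp0)=2>1 -> COPY to pp8. 9 ppages; refcounts: pp0:1 pp1:2 pp2:2 pp3:2 pp4:1 pp5:1 pp6:1 pp7:1 pp8:1
Op 9: write(P0, v2, 104). refcount(pp2)=2>1 -> COPY to pp9. 10 ppages; refcounts: pp0:1 pp1:2 pp2:1 pp3:2 pp4:1 pp5:1 pp6:1 pp7:1 pp8:1 pp9:1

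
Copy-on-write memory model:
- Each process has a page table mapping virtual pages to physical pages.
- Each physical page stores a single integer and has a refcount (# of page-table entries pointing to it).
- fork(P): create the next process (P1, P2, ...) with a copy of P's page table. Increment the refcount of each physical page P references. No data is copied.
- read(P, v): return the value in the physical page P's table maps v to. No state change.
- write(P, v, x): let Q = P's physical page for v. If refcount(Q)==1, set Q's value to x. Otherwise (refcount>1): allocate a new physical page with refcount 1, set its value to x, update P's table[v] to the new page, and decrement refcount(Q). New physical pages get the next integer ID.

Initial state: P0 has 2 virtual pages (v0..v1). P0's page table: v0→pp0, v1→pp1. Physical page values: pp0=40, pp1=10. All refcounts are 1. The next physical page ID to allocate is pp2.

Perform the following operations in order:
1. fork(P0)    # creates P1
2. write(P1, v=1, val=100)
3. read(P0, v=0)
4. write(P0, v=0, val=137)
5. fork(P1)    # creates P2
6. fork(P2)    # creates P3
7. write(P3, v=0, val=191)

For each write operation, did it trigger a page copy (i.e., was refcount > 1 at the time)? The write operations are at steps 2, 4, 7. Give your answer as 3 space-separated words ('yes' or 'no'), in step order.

Op 1: fork(P0) -> P1. 2 ppages; refcounts: pp0:2 pp1:2
Op 2: write(P1, v1, 100). refcount(pp1)=2>1 -> COPY to pp2. 3 ppages; refcounts: pp0:2 pp1:1 pp2:1
Op 3: read(P0, v0) -> 40. No state change.
Op 4: write(P0, v0, 137). refcount(pp0)=2>1 -> COPY to pp3. 4 ppages; refcounts: pp0:1 pp1:1 pp2:1 pp3:1
Op 5: fork(P1) -> P2. 4 ppages; refcounts: pp0:2 pp1:1 pp2:2 pp3:1
Op 6: fork(P2) -> P3. 4 ppages; refcounts: pp0:3 pp1:1 pp2:3 pp3:1
Op 7: write(P3, v0, 191). refcount(pp0)=3>1 -> COPY to pp4. 5 ppages; refcounts: pp0:2 pp1:1 pp2:3 pp3:1 pp4:1

yes yes yes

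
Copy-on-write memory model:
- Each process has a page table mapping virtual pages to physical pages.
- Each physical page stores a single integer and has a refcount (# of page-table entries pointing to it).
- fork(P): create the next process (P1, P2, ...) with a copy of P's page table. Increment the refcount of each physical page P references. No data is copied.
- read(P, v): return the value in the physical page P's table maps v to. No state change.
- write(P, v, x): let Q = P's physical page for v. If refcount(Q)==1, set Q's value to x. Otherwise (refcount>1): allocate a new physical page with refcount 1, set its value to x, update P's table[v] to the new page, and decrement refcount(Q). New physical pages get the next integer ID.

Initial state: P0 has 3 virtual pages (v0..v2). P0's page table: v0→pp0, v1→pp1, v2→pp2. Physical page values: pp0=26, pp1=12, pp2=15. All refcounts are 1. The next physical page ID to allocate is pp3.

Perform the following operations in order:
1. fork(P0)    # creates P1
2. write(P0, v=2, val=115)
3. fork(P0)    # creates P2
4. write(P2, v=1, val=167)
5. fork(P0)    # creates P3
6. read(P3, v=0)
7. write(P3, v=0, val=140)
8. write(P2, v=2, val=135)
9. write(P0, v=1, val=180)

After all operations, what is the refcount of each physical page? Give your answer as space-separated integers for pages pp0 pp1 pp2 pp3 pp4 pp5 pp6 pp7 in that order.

Answer: 3 2 1 2 1 1 1 1

Derivation:
Op 1: fork(P0) -> P1. 3 ppages; refcounts: pp0:2 pp1:2 pp2:2
Op 2: write(P0, v2, 115). refcount(pp2)=2>1 -> COPY to pp3. 4 ppages; refcounts: pp0:2 pp1:2 pp2:1 pp3:1
Op 3: fork(P0) -> P2. 4 ppages; refcounts: pp0:3 pp1:3 pp2:1 pp3:2
Op 4: write(P2, v1, 167). refcount(pp1)=3>1 -> COPY to pp4. 5 ppages; refcounts: pp0:3 pp1:2 pp2:1 pp3:2 pp4:1
Op 5: fork(P0) -> P3. 5 ppages; refcounts: pp0:4 pp1:3 pp2:1 pp3:3 pp4:1
Op 6: read(P3, v0) -> 26. No state change.
Op 7: write(P3, v0, 140). refcount(pp0)=4>1 -> COPY to pp5. 6 ppages; refcounts: pp0:3 pp1:3 pp2:1 pp3:3 pp4:1 pp5:1
Op 8: write(P2, v2, 135). refcount(pp3)=3>1 -> COPY to pp6. 7 ppages; refcounts: pp0:3 pp1:3 pp2:1 pp3:2 pp4:1 pp5:1 pp6:1
Op 9: write(P0, v1, 180). refcount(pp1)=3>1 -> COPY to pp7. 8 ppages; refcounts: pp0:3 pp1:2 pp2:1 pp3:2 pp4:1 pp5:1 pp6:1 pp7:1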